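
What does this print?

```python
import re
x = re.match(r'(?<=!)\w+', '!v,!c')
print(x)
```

The positive lookaround only admits positions where the adjacent text matches; those characters stay outside the span.
With `match`, the pattern is implicitly anchored at the beginning.
Here the pattern fails at index 0, so the call returns None.

None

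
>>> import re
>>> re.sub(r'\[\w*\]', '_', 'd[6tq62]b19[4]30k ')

'd_b19_30k '

Matches: at [1:8] → '[6tq62]'; at [11:14] → '[4]'.
Every occurrence is swapped for '_'.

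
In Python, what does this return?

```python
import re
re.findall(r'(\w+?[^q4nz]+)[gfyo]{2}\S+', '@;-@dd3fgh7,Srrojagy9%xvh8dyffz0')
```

['dd3fgh7,Srrojagy9%xvh8dy']

This matches one or more of a word character (lazy), then one or more of any character except [q4nz] (captured); then exactly 2 of one of [gfyo]; then one or more of a non-whitespace character.
Because there's exactly one group, `findall` drops the full match and keeps group 1 from the one hit.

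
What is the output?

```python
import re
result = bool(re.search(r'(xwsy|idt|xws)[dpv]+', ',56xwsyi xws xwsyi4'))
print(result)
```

`re.search` tries every starting position until one works.
Here no position works, so the call returns None, and `bool(None)` is False.

False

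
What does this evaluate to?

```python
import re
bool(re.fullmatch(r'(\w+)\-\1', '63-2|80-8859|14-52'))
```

`\1` is not a pattern — it's the concrete string captured by group 1, re-applied verbatim.
`re.fullmatch` is like wrapping the pattern in `^…$` (in single-line mode).
Here there's no way to consume every character, so the call returns None, and `bool(None)` is False.

False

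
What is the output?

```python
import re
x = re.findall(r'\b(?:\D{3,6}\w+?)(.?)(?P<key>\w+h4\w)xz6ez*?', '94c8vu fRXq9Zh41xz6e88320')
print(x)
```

[('', 'Zh41')]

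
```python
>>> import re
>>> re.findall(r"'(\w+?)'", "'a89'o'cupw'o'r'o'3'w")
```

Walking the string: at [0:5] match "'a89'", group 1 = 'a89'; at [6:12] match "'cupw'", group 1 = 'cupw'; at [13:16] match "'r'", group 1 = 'r'; at [17:20] match "'3'", group 1 = '3'.
Because there's exactly one group, `findall` drops the full match and keeps group 1 from each hit.

['a89', 'cupw', 'r', '3']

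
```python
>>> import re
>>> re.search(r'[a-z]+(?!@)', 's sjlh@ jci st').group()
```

The negative lookaround is zero-width — it rules out positions where the adjacent text would match, without consuming anything.
The match spans [0:1] → 's'.

's'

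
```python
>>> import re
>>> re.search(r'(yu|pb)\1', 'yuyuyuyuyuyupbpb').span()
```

After group 1 captures some text, `\1` only succeeds where that same text appears again.
`search` walks the string left to right and returns the first match it finds.
The match spans [0:4] → 'yuyu'.
Captured: group 1 = 'yu'.

(0, 4)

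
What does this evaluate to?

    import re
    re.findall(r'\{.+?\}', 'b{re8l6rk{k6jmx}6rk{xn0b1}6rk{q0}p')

The `?` after the quantifier makes it lazy — it takes as little as possible before letting the rest of the pattern try.
Matches: at [1:16] → '{re8l6rk{k6jmx}'; at [19:26] → '{xn0b1}'; at [29:33] → '{q0}'.
Since nothing is captured, `findall` lists the 3 matched substrings directly.

['{re8l6rk{k6jmx}', '{xn0b1}', '{q0}']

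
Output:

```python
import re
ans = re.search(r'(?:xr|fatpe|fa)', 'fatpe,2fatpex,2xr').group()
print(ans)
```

`|` is ordered: at each position the engine commits to the first alternative that works.
`re.search` scans for the first position where the pattern succeeds.
The match spans [0:5] → 'fatpe'.

fatpe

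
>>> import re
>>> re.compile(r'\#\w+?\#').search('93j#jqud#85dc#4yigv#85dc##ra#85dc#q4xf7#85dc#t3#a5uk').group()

'#jqud#'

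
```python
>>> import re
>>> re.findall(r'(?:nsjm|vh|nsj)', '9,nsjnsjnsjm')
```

['nsj', 'nsj', 'nsjm']

Branches in `(...|...)` are attempted left-to-right; the first branch that allows the whole pattern to succeed is taken.
Since nothing is captured, `findall` lists the 3 matched substrings directly.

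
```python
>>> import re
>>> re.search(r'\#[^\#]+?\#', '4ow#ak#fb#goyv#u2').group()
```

'#ak#'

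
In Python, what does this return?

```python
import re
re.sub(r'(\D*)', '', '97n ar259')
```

'97259'

The pattern matches zero or more of a non-digit (captured).
Matches: at [0:0] → ''; at [1:1] → ''; at [2:6] → 'n ar'; at [6:6] → ''; at [7:7] → ''; ….
`sub` substitutes '' at each match site.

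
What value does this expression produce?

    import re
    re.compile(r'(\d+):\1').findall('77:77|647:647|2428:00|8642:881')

`\1` is not a pattern — it's the concrete string captured by group 1, re-applied verbatim.
Scanning left to right: at [0:5] match '77:77', group 1 = '77'; at [6:13] match '647:647', group 1 = '647'.
One capturing group, so `findall` returns just the captured substring from each match — 2 in all.

['77', '647']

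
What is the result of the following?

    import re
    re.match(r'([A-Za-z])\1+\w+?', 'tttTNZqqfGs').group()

A backreference is literal: `\1` must see the identical characters the first group matched.
`re.match` won't scan ahead — the pattern has to work from the very first character.
The match spans [0:4] → 'tttT'.
Captured: group 1 = 't'.

'tttT'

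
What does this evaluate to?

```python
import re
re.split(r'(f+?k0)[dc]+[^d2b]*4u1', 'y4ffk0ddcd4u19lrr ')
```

Pattern: one or more of a literal 'f' (lazy), then the literal 'k0' (captured); then one or more of one of [dc], then zero or more of any character except [d2b], then the literal '4u1'.
Matches to split on: at [2:13] → 'ffk0ddcd4u1'.
Because the pattern has a capturing group, `split` also inserts each captured text between the pieces.

['y4', 'ffk0', '9lrr ']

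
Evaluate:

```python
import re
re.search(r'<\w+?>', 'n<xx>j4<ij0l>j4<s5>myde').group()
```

The match spans [1:5] → '<xx>'.

'<xx>'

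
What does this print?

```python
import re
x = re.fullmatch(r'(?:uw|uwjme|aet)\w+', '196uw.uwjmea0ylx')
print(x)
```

None

`re.fullmatch` is like wrapping the pattern in `^…$` (in single-line mode).
Here the pattern can't cover the whole string, so the call returns None.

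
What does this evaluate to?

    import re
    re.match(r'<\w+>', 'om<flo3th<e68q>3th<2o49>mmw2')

None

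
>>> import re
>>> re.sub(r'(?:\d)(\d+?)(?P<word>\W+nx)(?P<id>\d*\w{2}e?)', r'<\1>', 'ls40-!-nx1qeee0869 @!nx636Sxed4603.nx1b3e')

Pattern: a digit (non-capturing group); then one or more of a digit (lazy) (captured); then one or more of a non-word character, then the literal 'nx' (captured as 'word'); then zero or more of a digit, then exactly 2 of a word character, then optionally a literal 'e' (captured as 'id').
The replacement refers to a captured group, so each match is rewritten using its own captured text.

'ls<0>e<869>d<603>'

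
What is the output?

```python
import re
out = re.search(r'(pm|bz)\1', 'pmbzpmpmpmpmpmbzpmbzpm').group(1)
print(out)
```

pm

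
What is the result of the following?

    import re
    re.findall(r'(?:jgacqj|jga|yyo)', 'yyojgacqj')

['yyo', 'jgacqj']

Alternation isn't longest-match — the leftmost alternative that fits at this position is chosen.
Matches: at [0:3] → 'yyo'; at [3:9] → 'jgacqj'.
No capturing groups, so `findall` returns the 2 full match strings.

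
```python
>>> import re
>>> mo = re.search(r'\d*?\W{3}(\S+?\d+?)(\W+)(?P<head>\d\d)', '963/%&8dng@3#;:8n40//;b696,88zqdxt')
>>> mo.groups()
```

This matches zero or more of a digit (lazy), then exactly 3 of a non-word character; then one or more of a non-whitespace character (lazy), then one or more of a digit (lazy) (captured); then one or more of a non-word character (captured); then a digit, then a digit (captured as 'head').
Unlike `match`, `search` isn't anchored — it looks for the pattern anywhere in the string.
The match spans [0:29] → '963/%&8dng@3#;:8n40//;b696,88'.
Captured: group 1 = '8dng@3#;:8n40//;b696', group 2 = ',', group 3 = '88'.

('8dng@3#;:8n40//;b696', ',', '88')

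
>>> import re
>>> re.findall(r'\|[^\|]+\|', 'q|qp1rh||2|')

['|qp1rh|', '|2|']

Walking the string: at [1:8] → '|qp1rh|'; at [8:11] → '|2|'.
`findall` yields the raw match text (2 of them) because the pattern has no groups.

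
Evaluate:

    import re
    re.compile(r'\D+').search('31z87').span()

The pattern matches one or more of a non-digit.
`re.search` tries every starting position until one works.
The match spans [2:3] → 'z'.

(2, 3)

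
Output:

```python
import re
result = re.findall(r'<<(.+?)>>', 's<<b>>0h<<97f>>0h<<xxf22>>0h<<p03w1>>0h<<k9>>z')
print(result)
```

['b', '97f', 'xxf22', 'p03w1', 'k9']

With the lazy modifier that quantifier settles for the fewest repetitions that let the rest of the pattern succeed (the atoms after it are unaffected and can still be greedy).
One capturing group, so `findall` returns just the captured substring from each match — 5 in all.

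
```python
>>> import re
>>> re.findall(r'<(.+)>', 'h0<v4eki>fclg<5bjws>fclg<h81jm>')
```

['v4eki>fclg<5bjws>fclg<h81jm']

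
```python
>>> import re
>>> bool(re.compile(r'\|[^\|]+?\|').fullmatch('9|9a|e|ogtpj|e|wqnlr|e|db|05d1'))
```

`re.fullmatch` is like wrapping the pattern in `^…$` (in single-line mode).
Here the pattern can't cover the whole string, so the call returns None, and `bool(None)` is False.

False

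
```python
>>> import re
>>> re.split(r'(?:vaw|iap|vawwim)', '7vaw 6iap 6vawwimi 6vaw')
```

Alternation tries branches left to right and keeps the first one that lets the overall match succeed at that position.
Matches to split on: at [1:4] → 'vaw'; at [6:9] → 'iap'; at [11:14] → 'vaw'; at [20:23] → 'vaw'.
`split` removes every match and returns the 5 fragments in between.

['7', ' 6', ' 6', 'wimi 6', '']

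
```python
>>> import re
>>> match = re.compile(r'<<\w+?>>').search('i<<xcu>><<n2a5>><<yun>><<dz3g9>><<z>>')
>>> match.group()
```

'<<xcu>>'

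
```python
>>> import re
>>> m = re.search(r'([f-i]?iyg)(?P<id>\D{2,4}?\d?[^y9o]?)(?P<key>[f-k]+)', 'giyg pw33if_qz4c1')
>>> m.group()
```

This matches optionally a character in [f-i], then the literal 'iyg' (captured); then 2 to 4 of a non-digit (lazy), then optionally a digit, then optionally any character except [y9o] (captured as 'id'); then one or more of a character in [f-k] (captured as 'key').
`search` walks the string left to right and returns the first match it finds.
The match spans [0:11] → 'giyg pw33if'.
Captured: group 1 = 'giyg', group 2 = ' pw33', group 3 = 'if'.

'giyg pw33if'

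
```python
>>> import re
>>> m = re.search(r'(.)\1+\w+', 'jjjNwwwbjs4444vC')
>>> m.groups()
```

('j',)

After group 1 captures some text, `\1` only succeeds where that same text appears again.
`search` walks the string left to right and returns the first match it finds.
The match spans [0:16] → 'jjjNwwwbjs4444vC'.
Captured: group 1 = 'j'.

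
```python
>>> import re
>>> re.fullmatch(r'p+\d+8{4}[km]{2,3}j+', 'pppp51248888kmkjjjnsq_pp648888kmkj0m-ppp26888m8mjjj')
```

None

This matches one or more of a literal 'p', then one or more of a digit, then exactly 4 of the literal '8'; then 2 to 3 of one of [km], then one or more of a literal 'j'.
`fullmatch` succeeds only if the pattern covers the string from start to end.
Here there's no way to consume every character, so the call returns None.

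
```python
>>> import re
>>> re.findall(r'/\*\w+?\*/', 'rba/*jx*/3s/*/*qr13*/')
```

['/*jx*/', '/*qr13*/']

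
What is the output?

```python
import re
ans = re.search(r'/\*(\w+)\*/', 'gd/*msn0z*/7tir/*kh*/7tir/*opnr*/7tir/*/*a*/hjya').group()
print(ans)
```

/*msn0z*/

The match spans [2:11] → '/*msn0z*/'.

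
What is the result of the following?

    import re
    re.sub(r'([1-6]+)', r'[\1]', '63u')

'[63]u'

Each match is replaced using the text its own group 1 captured.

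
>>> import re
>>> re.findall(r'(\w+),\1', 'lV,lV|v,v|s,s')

`\1` is not a pattern — it's the concrete string captured by group 1, re-applied verbatim.
Matches: at [0:5] match 'lV,lV', group 1 = 'lV'; at [6:9] match 'v,v', group 1 = 'v'; at [10:13] match 's,s', group 1 = 's'.
`findall` collects group 1 from each match (3 total).

['lV', 'v', 's']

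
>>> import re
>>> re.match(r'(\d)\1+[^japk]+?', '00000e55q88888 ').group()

`match` is anchored at position 0; if the pattern doesn't fit there, it returns None.
The match spans [0:6] → '00000e'.

'00000e'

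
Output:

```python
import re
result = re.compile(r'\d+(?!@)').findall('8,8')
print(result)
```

['8', '8']

A negative assertion filters positions out without eating any characters.
Matches: at [0:1] → '8'; at [2:3] → '8'.
Since nothing is captured, `findall` lists the 2 matched substrings directly.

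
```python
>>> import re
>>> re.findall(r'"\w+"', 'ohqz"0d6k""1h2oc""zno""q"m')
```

['"0d6k"', '"1h2oc"', '"zno"', '"q"']

Walking the string: at [4:10] → '"0d6k"'; at [10:17] → '"1h2oc"'; at [17:22] → '"zno"'; at [22:25] → '"q"'.
With no groups in the pattern, `findall` gives back each whole match — 4 here.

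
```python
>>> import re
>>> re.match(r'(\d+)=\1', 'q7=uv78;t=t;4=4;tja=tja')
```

None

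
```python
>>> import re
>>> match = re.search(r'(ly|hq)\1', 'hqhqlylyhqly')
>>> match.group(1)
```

The match spans [0:4] → 'hqhq'.
Captured: group 1 = 'hq'.

'hq'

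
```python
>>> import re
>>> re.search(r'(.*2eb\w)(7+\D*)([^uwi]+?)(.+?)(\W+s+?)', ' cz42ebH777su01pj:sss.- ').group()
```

' cz42ebH777su01pj:s'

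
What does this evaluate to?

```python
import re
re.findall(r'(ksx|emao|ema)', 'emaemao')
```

Alternation tries branches left to right and keeps the first one that lets the overall match succeed at that position.
Scanning left to right: at [0:3] match 'ema', group 1 = 'ema'; at [3:7] match 'emao', group 1 = 'emao'.
`findall` collects group 1 from each match (2 total).

['ema', 'emao']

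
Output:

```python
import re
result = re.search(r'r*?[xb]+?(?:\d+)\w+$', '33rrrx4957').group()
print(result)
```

This matches zero or more of the literal 'r' (lazy), then one or more of one of [xb] (lazy); then one or more of a digit (non-capturing group); then one or more of a word character; then anchored at the end.
`re.search` scans for the first position where the pattern succeeds.
The match spans [2:10] → 'rrrx4957'.

rrrx4957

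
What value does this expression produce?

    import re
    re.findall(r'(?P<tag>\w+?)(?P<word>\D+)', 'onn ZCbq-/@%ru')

This matches one or more of a word character (lazy) (captured as 'tag'); then one or more of a non-digit (captured as 'word').
The `?` after the quantifier makes it lazy — it takes as little as possible before letting the rest of the pattern try.
Matches: at [0:14] match 'onn ZCbq-/@%ru', groups = ('o', 'nn ZCbq-/@%ru').
With 2 capturing groups, `findall` returns a 2-tuple per match.

[('o', 'nn ZCbq-/@%ru')]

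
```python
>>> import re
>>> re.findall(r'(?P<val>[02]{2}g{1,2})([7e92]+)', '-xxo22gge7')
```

[('22gg', 'e7')]

2 groups means the one result is a tuple of 2 captured strings — 1 here.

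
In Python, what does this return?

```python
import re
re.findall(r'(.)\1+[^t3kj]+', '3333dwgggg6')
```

The backreference `\1` re-matches whatever the first group consumed, character for character.
Because there's exactly one group, `findall` drops the full match and keeps group 1 from the one hit.

['3']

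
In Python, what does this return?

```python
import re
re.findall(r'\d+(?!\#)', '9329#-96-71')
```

['932', '96', '71']

A negative assertion filters positions out without eating any characters.
Scanning left to right: at [0:3] → '932'; at [6:8] → '96'; at [9:11] → '71'.
`findall` yields the raw match text (3 of them) because the pattern has no groups.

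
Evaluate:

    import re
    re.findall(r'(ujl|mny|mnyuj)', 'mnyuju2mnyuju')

['mny', 'mny']

Branches in `(...|...)` are attempted left-to-right; the first branch that allows the whole pattern to succeed is taken.
One capturing group, so `findall` returns just the captured substring from each match — 2 in all.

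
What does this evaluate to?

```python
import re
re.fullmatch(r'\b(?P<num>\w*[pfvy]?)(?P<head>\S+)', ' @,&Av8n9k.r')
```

None

Pattern: a word boundary (`\b`, zero-width); then zero or more of a word character, then optionally one of [pfvy] (captured as 'num'); then one or more of a non-whitespace character (captured as 'head').
`fullmatch` succeeds only if the pattern covers the string from start to end.
Here there's no way to consume every character, so the call returns None.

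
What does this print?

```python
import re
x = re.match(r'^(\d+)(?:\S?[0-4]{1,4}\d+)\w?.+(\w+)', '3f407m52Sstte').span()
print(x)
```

(0, 13)

The pattern matches anchored at the start of the string; then one or more of a digit (captured); then optionally a non-whitespace character, then 1 to 4 of a character in [0-4], then one or more of a digit (non-capturing group); then optionally a word character; then one or more of any character; then one or more of a word character (captured).
With `match`, the pattern is implicitly anchored at the beginning.
The match spans [0:13] → '3f407m52Sstte'.
Captured: group 1 = '3', group 2 = 'e'.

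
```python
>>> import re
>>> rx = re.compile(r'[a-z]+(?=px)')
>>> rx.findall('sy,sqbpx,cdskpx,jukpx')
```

Lookahead/lookbehind check context without consuming it, so the matched span excludes the asserted characters.
Walking the string: at [3:6] → 'sqb'; at [9:13] → 'cdsk'; at [16:19] → 'juk'.
`findall` yields the raw match text (3 of them) because the pattern has no groups.

['sqb', 'cdsk', 'juk']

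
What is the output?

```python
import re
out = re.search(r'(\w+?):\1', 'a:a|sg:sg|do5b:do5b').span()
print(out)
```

A backreference is literal: `\1` must see the identical characters the first group matched.
`re.search` tries every starting position until one works.
The match spans [0:3] → 'a:a'.
Captured: group 1 = 'a'.

(0, 3)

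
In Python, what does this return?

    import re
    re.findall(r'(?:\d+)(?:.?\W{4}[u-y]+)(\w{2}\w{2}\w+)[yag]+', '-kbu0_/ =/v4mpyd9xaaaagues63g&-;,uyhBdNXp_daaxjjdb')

With a single group, `findall` returns only what that group captured — 1 item.

['4mpyd9xaaaagues63']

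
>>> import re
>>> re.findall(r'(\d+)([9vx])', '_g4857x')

[('4857', 'x')]

Pattern: one or more of a digit (captured); then one of [9vx] (captured).
`findall` packs the 2 group values into a tuple for every match.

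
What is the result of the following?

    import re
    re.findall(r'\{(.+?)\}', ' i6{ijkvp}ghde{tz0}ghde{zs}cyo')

['ijkvp', 'tz0', 'zs']

Matches: at [3:10] match '{ijkvp}', group 1 = 'ijkvp'; at [14:19] match '{tz0}', group 1 = 'tz0'; at [23:27] match '{zs}', group 1 = 'zs'.
With a single group, `findall` returns only what that group captured — 3 items.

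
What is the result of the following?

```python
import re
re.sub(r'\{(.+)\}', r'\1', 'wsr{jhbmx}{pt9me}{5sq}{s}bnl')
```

'wsrjhbmx}{pt9me}{5sq}{sbnl'

Each match is replaced using the text its own group 1 captured.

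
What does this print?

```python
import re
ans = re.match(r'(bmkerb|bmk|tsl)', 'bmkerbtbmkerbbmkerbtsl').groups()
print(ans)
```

Branches in `(...|...)` are attempted left-to-right; the first branch that allows the whole pattern to succeed is taken.
`match` is anchored at position 0; if the pattern doesn't fit there, it returns None.
The match spans [0:6] → 'bmkerb'.
Captured: group 1 = 'bmkerb'.

('bmkerb',)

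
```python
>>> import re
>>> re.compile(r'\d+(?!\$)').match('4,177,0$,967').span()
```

(0, 1)

`re.match` only tries the pattern at the start of the string.
The match spans [0:1] → '4'.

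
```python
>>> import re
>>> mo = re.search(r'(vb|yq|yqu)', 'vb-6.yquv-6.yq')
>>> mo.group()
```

The match spans [0:2] → 'vb'.

'vb'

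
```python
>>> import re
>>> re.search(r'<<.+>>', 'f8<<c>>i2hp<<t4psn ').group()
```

The match spans [2:7] → '<<c>>'.

'<<c>>'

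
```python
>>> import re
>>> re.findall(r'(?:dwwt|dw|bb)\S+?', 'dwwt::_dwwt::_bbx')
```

Branches in `(...|...)` are attempted left-to-right; the first branch that allows the whole pattern to succeed is taken.
Matches: at [0:5] → 'dwwt:'; at [7:12] → 'dwwt:'; at [14:17] → 'bbx'.
Since nothing is captured, `findall` lists the 3 matched substrings directly.

['dwwt:', 'dwwt:', 'bbx']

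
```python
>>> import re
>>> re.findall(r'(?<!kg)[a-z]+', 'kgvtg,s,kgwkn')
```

['kgvtg', 's', 'kgwkn']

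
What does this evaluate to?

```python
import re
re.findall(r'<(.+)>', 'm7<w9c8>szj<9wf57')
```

['w9c8']

Scanning left to right: at [2:8] match '<w9c8>', group 1 = 'w9c8'.
With a single group, `findall` returns only what that group captured — 1 item.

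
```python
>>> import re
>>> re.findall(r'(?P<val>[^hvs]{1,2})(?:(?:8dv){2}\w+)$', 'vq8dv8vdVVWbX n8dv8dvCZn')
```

This matches 1 to 2 of any character except [hvs] (captured as 'val'); then the literal '8dv' repeated 2 times, then one or more of a word character (non-capturing group); then anchored at the end.
One capturing group, so `findall` returns just the captured substring from the one match — 1 in all.

[' n']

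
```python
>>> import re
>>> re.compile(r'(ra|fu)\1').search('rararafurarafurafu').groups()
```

('ra',)

The match spans [0:4] → 'rara'.
Captured: group 1 = 'ra'.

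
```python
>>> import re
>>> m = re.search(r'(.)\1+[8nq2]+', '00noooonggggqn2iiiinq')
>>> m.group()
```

A backreference is literal: `\1` must see the identical characters the first group matched.
`re.search` tries every starting position until one works.
The match spans [0:3] → '00n'.
Captured: group 1 = '0'.

'00n'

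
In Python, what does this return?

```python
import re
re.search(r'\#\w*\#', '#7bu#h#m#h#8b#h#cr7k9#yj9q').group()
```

'#7bu#'

`re.search` tries every starting position until one works.
The match spans [0:5] → '#7bu#'.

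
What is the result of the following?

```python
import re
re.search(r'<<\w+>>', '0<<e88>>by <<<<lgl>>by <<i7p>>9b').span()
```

(1, 8)

The match spans [1:8] → '<<e88>>'.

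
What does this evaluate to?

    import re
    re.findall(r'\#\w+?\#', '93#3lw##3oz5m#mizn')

Walking the string: at [2:7] → '#3lw#'; at [7:14] → '#3oz5m#'.
With no groups in the pattern, `findall` gives back each whole match — 2 here.

['#3lw#', '#3oz5m#']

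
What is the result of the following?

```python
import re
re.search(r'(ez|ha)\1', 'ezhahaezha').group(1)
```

`\1` has to match the exact text group 1 already captured.
`re.search` scans for the first position where the pattern succeeds.
The match spans [2:6] → 'haha'.
Captured: group 1 = 'ha'.

'ha'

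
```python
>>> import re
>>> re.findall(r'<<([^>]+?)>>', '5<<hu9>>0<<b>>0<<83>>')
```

['hu9', 'b', '83']

`findall` collects group 1 from each match (3 total).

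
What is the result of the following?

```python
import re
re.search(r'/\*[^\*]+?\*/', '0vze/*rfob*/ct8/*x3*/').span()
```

(4, 12)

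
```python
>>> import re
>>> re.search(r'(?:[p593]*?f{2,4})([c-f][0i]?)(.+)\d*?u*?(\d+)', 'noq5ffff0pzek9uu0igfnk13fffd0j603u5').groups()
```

The match spans [3:35] → '5ffff0pzek9uu0igfnk13fffd0j603u5'.
Captured: group 1 = 'f0', group 2 = 'pzek9uu0igfnk13fffd0j603u', group 3 = '5'.

('f0', 'pzek9uu0igfnk13fffd0j603u', '5')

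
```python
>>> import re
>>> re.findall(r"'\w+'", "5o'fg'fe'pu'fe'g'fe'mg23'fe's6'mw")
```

["'fg'", "'pu'", "'g'", "'mg23'", "'s6'"]

Scanning left to right: at [2:6] → "'fg'"; at [8:12] → "'pu'"; at [14:17] → "'g'"; at [19:25] → "'mg23'"; at [27:31] → "'s6'".
With no groups in the pattern, `findall` gives back each whole match — 5 here.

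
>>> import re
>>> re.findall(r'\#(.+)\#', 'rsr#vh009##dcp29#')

['vh009##dcp29']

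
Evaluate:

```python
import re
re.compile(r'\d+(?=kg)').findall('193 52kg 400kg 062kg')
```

Lookahead/lookbehind check context without consuming it, so the matched span excludes the asserted characters.
Walking the string: at [4:6] → '52'; at [9:12] → '400'; at [15:18] → '062'.
`findall` yields the raw match text (3 of them) because the pattern has no groups.

['52', '400', '062']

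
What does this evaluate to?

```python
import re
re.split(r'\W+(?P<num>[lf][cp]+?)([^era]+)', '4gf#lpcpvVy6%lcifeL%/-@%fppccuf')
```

Lazy quantifiers expand one character at a time until the remainder of the pattern can match.
The group in the pattern means `split` returns the separators' captures alongside the pieces.

['4gf', 'lp', 'cpvVy6%lcif', 'eL', 'fp', 'pccuf', '']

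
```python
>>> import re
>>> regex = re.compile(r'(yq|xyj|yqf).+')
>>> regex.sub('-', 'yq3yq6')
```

'-'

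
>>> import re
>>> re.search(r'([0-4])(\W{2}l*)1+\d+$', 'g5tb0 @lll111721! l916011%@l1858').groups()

The match spans [24:32] → '1%@l1858'.
Captured: group 1 = '1', group 2 = '%@l'.

('1', '%@l')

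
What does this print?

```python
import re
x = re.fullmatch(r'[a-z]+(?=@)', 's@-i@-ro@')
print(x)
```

The lookaround is zero-width — it requires the adjacent text to match without consuming it, so the asserted text isn't part of the match.
`fullmatch` succeeds only if the pattern covers the string from start to end.
Here the string isn't matched end-to-end, so the call returns None.

None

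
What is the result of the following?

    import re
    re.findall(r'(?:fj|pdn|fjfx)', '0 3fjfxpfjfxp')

['fj', 'fj']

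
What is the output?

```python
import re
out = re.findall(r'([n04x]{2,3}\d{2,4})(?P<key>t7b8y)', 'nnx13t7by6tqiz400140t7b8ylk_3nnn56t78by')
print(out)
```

[('400140', 't7b8y')]

2 groups means the one result is a tuple of 2 captured strings — 1 here.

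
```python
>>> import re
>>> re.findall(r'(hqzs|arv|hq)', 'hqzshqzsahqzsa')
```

['hqzs', 'hqzs', 'hqzs']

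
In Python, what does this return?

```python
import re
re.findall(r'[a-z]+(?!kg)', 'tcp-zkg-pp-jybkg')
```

['tcp', 'zkg', 'pp', 'jybkg']

The negative lookahead/lookbehind blocks any match where the forbidden context is present.
Walking the string: at [0:3] → 'tcp'; at [4:7] → 'zkg'; at [8:10] → 'pp'; at [11:16] → 'jybkg'.
No capturing groups, so `findall` returns the 4 full match strings.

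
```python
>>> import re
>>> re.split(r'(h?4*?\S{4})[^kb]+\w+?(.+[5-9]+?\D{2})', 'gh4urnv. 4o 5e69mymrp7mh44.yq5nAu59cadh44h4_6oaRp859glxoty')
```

['', 'gh4u', '59gl', 'xoty']

The pattern matches optionally the literal 'h', then zero or more of the literal '4' (lazy), then exactly 4 of a non-whitespace character (captured); then one or more of any character except [kb], then one or more of a word character (lazy); then one or more of any character, then one or more of a character in [5-9] (lazy), then exactly 2 of a non-digit (captured).
Matches to split on: at [0:54] → 'gh4urnv. 4o 5e69mymrp7mh44.yq5nAu59cadh44h4_6oaRp859gl'.
The group in the pattern means `split` returns the separators' captures alongside the pieces.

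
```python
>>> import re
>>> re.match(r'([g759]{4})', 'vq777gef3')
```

None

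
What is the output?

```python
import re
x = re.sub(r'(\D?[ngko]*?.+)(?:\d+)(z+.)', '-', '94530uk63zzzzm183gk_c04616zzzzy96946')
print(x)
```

The pattern matches optionally a non-digit, then zero or more of one of [ngko] (lazy), then one or more of any character (captured); then one or more of a digit (non-capturing group); then one or more of a literal 'z', then any character (captured).
Every occurrence is swapped for '-'.

-96946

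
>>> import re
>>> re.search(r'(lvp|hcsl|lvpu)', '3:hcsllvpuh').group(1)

'hcsl'

Unlike `match`, `search` isn't anchored — it looks for the pattern anywhere in the string.
The match spans [2:6] → 'hcsl'.
Captured: group 1 = 'hcsl'.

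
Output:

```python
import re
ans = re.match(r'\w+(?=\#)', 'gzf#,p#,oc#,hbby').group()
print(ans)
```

Lookahead/lookbehind check context without consuming it, so the matched span excludes the asserted characters.
`re.match` only tries the pattern at the start of the string.
The match spans [0:3] → 'gzf'.

gzf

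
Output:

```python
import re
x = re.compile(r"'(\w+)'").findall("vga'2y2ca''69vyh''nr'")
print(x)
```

['2y2ca', '69vyh', 'nr']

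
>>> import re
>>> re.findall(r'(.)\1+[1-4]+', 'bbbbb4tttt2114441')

['b', 't']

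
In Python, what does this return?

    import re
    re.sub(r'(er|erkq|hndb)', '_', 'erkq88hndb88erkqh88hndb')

'_kq88_88_kqh88_'

Alternation tries branches left to right and keeps the first one that lets the overall match succeed at that position.
`sub` substitutes '_' at each match site.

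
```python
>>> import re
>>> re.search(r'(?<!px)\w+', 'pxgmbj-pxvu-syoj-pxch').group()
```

'pxgmbj'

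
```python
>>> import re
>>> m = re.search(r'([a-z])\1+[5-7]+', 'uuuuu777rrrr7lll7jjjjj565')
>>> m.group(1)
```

'u'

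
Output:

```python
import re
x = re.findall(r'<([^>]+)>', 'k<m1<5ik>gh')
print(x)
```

['m1<5ik']

With a single group, `findall` returns only what that group captured — 1 item.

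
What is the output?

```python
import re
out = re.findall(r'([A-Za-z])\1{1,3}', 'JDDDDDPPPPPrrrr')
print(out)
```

`\1` has to match the exact text group 1 already captured.
Walking the string: at [1:5] match 'DDDD', group 1 = 'D'; at [6:10] match 'PPPP', group 1 = 'P'; at [11:15] match 'rrrr', group 1 = 'r'.
`findall` collects group 1 from each match (3 total).

['D', 'P', 'r']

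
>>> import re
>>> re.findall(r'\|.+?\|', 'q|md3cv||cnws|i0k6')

['|md3cv|', '|cnws|']

A `+?`/`*?`/`{m,n}?` starts at its minimum and grows only as far as needed for what follows to match.
Walking the string: at [1:8] → '|md3cv|'; at [8:14] → '|cnws|'.
`findall` yields the raw match text (2 of them) because the pattern has no groups.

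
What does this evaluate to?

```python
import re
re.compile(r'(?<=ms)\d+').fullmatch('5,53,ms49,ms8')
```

None

Lookahead/lookbehind check context without consuming it, so the matched span excludes the asserted characters.
`re.fullmatch` is like wrapping the pattern in `^…$` (in single-line mode).
Here there's no way to consume every character, so the call returns None.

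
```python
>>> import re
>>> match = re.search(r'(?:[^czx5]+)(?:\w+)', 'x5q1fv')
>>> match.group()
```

Pattern: one or more of any character except [czx5] (non-capturing group); then one or more of a word character (non-capturing group).
`re.search` tries every starting position until one works.
The match spans [2:6] → 'q1fv'.

'q1fv'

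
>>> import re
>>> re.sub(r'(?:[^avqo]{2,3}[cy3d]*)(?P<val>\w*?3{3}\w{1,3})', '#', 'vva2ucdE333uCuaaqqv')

'vva#aaqqv'

`sub` substitutes '#' at each match site.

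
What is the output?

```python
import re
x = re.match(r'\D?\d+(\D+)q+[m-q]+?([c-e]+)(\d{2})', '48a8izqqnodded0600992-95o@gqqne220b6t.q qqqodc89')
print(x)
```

None

The pattern matches optionally a non-digit, then one or more of a digit; then one or more of a non-digit (captured); then one or more of a literal 'q'; then one or more of a character in [m-q] (lazy); then one or more of a character in [c-e] (captured); then exactly 2 of a digit (captured).
`re.match` only tries the pattern at the start of the string.
Here the string doesn't start with a match, so the call returns None.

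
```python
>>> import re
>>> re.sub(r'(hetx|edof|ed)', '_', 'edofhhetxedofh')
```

The regex engine tests alternatives in the order written; an earlier branch that matches wins even if a later one would match more.
Matches: at [0:4] → 'edof'; at [5:9] → 'hetx'; at [9:13] → 'edof'.
Each match is replaced by '_'.

'_h__h'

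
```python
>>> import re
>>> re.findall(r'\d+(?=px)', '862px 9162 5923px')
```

The `(?=…)`/`(?<=…)` assertion just peeks at neighbouring text; it doesn't advance the match position.
Matches: at [0:3] → '862'; at [11:15] → '5923'.
Since nothing is captured, `findall` lists the 2 matched substrings directly.

['862', '5923']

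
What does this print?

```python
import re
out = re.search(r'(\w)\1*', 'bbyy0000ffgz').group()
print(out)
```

After group 1 captures some text, `\1` only succeeds where that same text appears again.
The match spans [0:2] → 'bb'.

bb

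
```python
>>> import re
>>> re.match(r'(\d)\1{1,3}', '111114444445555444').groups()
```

('1',)

The match spans [0:4] → '1111'.
Captured: group 1 = '1'.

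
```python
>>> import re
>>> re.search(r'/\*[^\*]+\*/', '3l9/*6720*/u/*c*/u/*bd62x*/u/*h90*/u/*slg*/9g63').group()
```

'/*6720*/'

`search` walks the string left to right and returns the first match it finds.
The match spans [3:11] → '/*6720*/'.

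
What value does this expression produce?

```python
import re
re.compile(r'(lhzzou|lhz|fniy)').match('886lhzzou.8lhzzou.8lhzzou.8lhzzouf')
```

With `match`, the pattern is implicitly anchored at the beginning.
Here position 0 doesn't satisfy it, so the call returns None.

None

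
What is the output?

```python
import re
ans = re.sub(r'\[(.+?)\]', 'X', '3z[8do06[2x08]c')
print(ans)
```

Matches: at [2:14] → '[8do06[2x08]'.
`sub` substitutes 'X' at each match site.

3zXc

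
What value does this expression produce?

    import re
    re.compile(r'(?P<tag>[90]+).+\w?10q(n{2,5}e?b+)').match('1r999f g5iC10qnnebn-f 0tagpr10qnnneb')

None

`re.match` only tries the pattern at the start of the string.
Here the pattern fails at index 0, so the call returns None.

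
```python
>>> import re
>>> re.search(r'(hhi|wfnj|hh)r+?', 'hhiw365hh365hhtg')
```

None

`re.search` tries every starting position until one works.
Here nothing in the string fits, so the call returns None.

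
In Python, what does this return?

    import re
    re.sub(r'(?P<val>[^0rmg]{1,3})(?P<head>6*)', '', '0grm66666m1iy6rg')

Pattern: 1 to 3 of any character except [0rmg] (captured as 'val'); then zero or more of a literal '6' (captured as 'head').
Matches: at [4:9] → '66666'; at [10:14] → '1iy6'.
`sub` substitutes '' at each match site.

'0grmmrg'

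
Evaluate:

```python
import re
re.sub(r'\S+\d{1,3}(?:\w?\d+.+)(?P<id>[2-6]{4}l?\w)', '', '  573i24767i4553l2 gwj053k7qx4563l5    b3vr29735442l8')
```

Each match is replaced by ''.

'  '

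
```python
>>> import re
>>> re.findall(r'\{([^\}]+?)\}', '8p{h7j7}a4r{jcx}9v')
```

Matches: at [2:8] match '{h7j7}', group 1 = 'h7j7'; at [11:16] match '{jcx}', group 1 = 'jcx'.
With a single group, `findall` returns only what that group captured — 2 items.

['h7j7', 'jcx']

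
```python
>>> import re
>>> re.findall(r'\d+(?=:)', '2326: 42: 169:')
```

The `(?=…)`/`(?<=…)` assertion just peeks at neighbouring text; it doesn't advance the match position.
No capturing groups, so `findall` returns the 3 full match strings.

['2326', '42', '169']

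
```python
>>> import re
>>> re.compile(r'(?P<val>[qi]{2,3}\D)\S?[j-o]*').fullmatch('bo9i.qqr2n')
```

None

The pattern matches 2 to 3 of one of [qi], then a non-digit (captured as 'val'); then optionally a non-whitespace character, then zero or more of a character in [j-o].
`re.fullmatch` is like wrapping the pattern in `^…$` (in single-line mode).
Here the pattern can't cover the whole string, so the call returns None.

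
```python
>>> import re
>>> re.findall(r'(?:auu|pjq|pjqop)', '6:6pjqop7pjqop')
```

['pjq', 'pjq']

Alternation tries branches left to right and keeps the first one that lets the overall match succeed at that position.
Matches: at [3:6] → 'pjq'; at [9:12] → 'pjq'.
No capturing groups, so `findall` returns the 2 full match strings.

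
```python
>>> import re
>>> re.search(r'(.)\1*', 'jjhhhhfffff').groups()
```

('j',)

`\1` has to match the exact text group 1 already captured.
`search` walks the string left to right and returns the first match it finds.
The match spans [0:2] → 'jj'.
Captured: group 1 = 'j'.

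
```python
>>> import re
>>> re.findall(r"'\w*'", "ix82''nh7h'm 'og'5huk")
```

["''", "'og'"]

Scanning left to right: at [4:6] → "''"; at [13:17] → "'og'".
`findall` yields the raw match text (2 of them) because the pattern has no groups.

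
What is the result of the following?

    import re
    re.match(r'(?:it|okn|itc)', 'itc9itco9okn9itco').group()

Alternation isn't longest-match — the leftmost alternative that fits at this position is chosen.
`re.match` won't scan ahead — the pattern has to work from the very first character.
The match spans [0:2] → 'it'.

'it'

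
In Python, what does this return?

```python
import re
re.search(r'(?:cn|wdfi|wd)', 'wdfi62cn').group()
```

Branches in `(...|...)` are attempted left-to-right; the first branch that allows the whole pattern to succeed is taken.
`re.search` tries every starting position until one works.
The match spans [0:4] → 'wdfi'.

'wdfi'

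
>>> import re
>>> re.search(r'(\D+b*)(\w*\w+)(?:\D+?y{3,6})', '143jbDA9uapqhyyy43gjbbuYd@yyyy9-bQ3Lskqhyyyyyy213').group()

This matches one or more of a non-digit, then zero or more of a literal 'b' (captured); then zero or more of a word character, then one or more of a word character (captured); then one or more of a non-digit (lazy), then 3 to 6 of the literal 'y' (non-capturing group).
Unlike `match`, `search` isn't anchored — it looks for the pattern anywhere in the string.
The match spans [3:30] → 'jbDA9uapqhyyy43gjbbuYd@yyyy'.
Captured: group 1 = 'jbDA', group 2 = '9uapqhyyy43gjbbuYd'.

'jbDA9uapqhyyy43gjbbuYd@yyyy'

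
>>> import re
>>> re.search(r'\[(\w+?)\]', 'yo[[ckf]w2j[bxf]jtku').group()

'[ckf]'

Unlike `match`, `search` isn't anchored — it looks for the pattern anywhere in the string.
The match spans [3:8] → '[ckf]'.
Captured: group 1 = 'ckf'.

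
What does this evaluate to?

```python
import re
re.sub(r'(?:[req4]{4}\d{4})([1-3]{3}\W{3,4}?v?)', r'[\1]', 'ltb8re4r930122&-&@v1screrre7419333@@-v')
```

'ltb8re4r930122&-&@v1scr[333@@-v]'

The replacement refers to a captured group, so each match is rewritten using its own captured text.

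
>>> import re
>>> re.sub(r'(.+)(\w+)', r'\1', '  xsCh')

The replacement refers to a captured group, so each match is rewritten using its own captured text.

'  xsC'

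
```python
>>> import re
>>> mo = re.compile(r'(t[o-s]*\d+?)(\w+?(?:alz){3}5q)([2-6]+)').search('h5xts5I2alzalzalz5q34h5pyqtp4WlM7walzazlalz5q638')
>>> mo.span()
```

The pattern matches a literal 't', then zero or more of a character in [o-s], then one or more of a digit (lazy) (captured); then one or more of a word character (lazy), then the literal 'alz' repeated 3 times, then the literal '5q' (captured); then one or more of a character in [2-6] (captured).
`re.search` tries every starting position until one works.
The match spans [3:21] → 'ts5I2alzalzalz5q34'.
Captured: group 1 = 'ts5', group 2 = 'I2alzalzalz5q', group 3 = '34'.

(3, 21)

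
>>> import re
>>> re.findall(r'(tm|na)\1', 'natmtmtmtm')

`\1` has to match the exact text group 1 already captured.
Walking the string: at [2:6] match 'tmtm', group 1 = 'tm'; at [6:10] match 'tmtm', group 1 = 'tm'.
Because there's exactly one group, `findall` drops the full match and keeps group 1 from each hit.

['tm', 'tm']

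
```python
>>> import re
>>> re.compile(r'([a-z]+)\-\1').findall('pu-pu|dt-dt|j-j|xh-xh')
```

The backreference `\1` re-matches whatever the first group consumed, character for character.
`findall` collects group 1 from each match (4 total).

['pu', 'dt', 'j', 'xh']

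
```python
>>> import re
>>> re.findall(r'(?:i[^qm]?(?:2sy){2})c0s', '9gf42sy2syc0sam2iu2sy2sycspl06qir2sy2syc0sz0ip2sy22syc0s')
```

Pattern: a literal 'i', then optionally any character except [qm], then the literal '2sy' repeated 2 times (non-capturing group); then the literal 'c0', then a literal 's'.
No capturing groups, so `findall` returns the 1 full match string.

['ir2sy2syc0s']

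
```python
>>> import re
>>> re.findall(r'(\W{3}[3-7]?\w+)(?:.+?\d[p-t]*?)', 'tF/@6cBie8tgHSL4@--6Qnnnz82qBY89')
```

['@--6Qnnnz82qBY']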